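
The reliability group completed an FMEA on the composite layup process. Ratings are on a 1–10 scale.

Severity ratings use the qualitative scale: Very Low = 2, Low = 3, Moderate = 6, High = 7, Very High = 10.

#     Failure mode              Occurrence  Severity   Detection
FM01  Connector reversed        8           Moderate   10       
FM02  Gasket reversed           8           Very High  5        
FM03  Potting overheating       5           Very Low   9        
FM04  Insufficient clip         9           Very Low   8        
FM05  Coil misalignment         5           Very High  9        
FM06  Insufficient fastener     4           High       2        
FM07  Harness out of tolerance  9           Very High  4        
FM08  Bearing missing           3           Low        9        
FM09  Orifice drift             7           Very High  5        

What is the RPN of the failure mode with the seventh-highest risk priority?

90

RPN = Severity × Occurrence × Detection:
  FM01: 6 × 8 × 10 = 480
  FM02: 10 × 8 × 5 = 400
  FM03: 2 × 5 × 9 = 90
  FM04: 2 × 9 × 8 = 144
  FM05: 10 × 5 × 9 = 450
  FM06: 7 × 4 × 2 = 56
  FM07: 10 × 9 × 4 = 360
  FM08: 3 × 3 × 9 = 81
  FM09: 10 × 7 × 5 = 350
Sorted descending: 480, 450, 400, 360, 350, 144, 90, 81, 56.
The seventh-highest RPN is 90 (FM03).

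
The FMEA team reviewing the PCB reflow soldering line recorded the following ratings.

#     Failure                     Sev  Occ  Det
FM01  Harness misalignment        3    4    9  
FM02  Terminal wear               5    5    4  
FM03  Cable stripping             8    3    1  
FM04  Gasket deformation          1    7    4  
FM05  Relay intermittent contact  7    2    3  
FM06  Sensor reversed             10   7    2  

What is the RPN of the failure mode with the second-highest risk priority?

RPN = Severity × Occurrence × Detection:
  FM01: 3 × 4 × 9 = 108
  FM02: 5 × 5 × 4 = 100
  FM03: 8 × 3 × 1 = 24
  FM04: 1 × 7 × 4 = 28
  FM05: 7 × 2 × 3 = 42
  FM06: 10 × 7 × 2 = 140
Sorted descending: 140, 108, 100, 42, 28, 24.
The second-highest RPN is 108 (FM01).

108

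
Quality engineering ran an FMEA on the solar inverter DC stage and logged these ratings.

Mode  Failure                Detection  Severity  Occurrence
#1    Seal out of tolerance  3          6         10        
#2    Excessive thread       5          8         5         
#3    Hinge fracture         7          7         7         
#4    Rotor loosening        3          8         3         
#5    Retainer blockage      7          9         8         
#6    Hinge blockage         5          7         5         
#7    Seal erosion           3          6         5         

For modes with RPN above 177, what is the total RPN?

RPN = Severity × Occurrence × Detection:
  #1: 6 × 10 × 3 = 180
  #2: 8 × 5 × 5 = 200
  #3: 7 × 7 × 7 = 343
  #4: 8 × 3 × 3 = 72
  #5: 9 × 8 × 7 = 504
  #6: 7 × 5 × 5 = 175
  #7: 6 × 5 × 3 = 90
RPN > 177: #1 (180), #2 (200), #3 (343), #5 (504).
Sum: 180 + 200 + 343 + 504 = 1227.

1227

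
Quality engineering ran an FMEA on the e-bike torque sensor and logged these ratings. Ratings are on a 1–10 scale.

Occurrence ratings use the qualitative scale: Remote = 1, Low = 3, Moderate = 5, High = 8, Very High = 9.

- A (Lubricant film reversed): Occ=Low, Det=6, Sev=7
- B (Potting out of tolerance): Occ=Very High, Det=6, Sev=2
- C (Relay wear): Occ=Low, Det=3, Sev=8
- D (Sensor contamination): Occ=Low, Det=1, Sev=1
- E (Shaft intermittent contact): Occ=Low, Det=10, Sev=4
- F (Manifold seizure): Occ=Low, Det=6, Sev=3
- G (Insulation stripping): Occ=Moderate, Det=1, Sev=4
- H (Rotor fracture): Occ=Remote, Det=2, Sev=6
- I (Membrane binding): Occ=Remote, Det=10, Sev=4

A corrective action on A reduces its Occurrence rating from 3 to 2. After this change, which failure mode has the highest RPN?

RPN = Severity × Occurrence × Detection:
  A: 7 × 3 × 6 = 126
  B: 2 × 9 × 6 = 108
  C: 8 × 3 × 3 = 72
  D: 1 × 3 × 1 = 3
  E: 4 × 3 × 10 = 120
  F: 3 × 3 × 6 = 54
  G: 4 × 5 × 1 = 20
  H: 6 × 1 × 2 = 12
  I: 4 × 1 × 10 = 40
After action: A → 7 × 2 × 6 = 84.
Revised RPNs: E=120, B=108, A=84, C=72, F=54, I=40, G=20, H=12, D=3.
Highest is now E (120).

E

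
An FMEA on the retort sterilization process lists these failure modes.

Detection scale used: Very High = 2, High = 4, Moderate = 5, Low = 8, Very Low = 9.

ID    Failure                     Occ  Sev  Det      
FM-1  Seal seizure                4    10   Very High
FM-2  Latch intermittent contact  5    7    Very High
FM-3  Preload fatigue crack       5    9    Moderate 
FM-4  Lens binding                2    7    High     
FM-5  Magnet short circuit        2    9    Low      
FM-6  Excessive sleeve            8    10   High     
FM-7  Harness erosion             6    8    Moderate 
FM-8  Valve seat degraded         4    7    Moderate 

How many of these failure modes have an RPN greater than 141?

4

RPN = Severity × Occurrence × Detection:
  FM-1: 10 × 4 × 2 = 80
  FM-2: 7 × 5 × 2 = 70
  FM-3: 9 × 5 × 5 = 225
  FM-4: 7 × 2 × 4 = 56
  FM-5: 9 × 2 × 8 = 144
  FM-6: 10 × 8 × 4 = 320
  FM-7: 8 × 6 × 5 = 240
  FM-8: 7 × 4 × 5 = 140
Modes with RPN > 141: FM-3 (225), FM-5 (144), FM-6 (320), FM-7 (240) → 4.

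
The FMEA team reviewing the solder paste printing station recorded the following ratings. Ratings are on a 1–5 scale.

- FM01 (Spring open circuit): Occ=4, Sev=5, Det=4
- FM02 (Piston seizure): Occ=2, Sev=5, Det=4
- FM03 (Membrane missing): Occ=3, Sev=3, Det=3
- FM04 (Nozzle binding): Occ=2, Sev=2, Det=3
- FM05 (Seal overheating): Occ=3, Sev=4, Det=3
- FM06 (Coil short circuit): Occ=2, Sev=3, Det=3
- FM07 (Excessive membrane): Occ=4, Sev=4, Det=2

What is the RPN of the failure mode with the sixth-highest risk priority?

18

RPN = Severity × Occurrence × Detection:
  FM01: 5 × 4 × 4 = 80
  FM02: 5 × 2 × 4 = 40
  FM03: 3 × 3 × 3 = 27
  FM04: 2 × 2 × 3 = 12
  FM05: 4 × 3 × 3 = 36
  FM06: 3 × 2 × 3 = 18
  FM07: 4 × 4 × 2 = 32
Sorted descending: 80, 40, 36, 32, 27, 18, 12.
The sixth-highest RPN is 18 (FM06).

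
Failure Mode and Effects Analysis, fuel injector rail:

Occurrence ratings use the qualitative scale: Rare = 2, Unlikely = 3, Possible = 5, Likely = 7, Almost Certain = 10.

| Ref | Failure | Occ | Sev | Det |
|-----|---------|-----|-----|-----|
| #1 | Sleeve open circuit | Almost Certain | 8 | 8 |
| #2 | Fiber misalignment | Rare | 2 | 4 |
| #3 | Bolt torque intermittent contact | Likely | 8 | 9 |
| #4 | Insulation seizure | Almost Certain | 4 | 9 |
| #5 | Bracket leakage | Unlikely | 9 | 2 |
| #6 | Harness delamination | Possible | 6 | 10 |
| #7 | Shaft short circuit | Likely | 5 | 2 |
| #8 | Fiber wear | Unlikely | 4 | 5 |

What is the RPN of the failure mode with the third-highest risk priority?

RPN = Severity × Occurrence × Detection:
  #1: 8 × 10 × 8 = 640
  #2: 2 × 2 × 4 = 16
  #3: 8 × 7 × 9 = 504
  #4: 4 × 10 × 9 = 360
  #5: 9 × 3 × 2 = 54
  #6: 6 × 5 × 10 = 300
  #7: 5 × 7 × 2 = 70
  #8: 4 × 3 × 5 = 60
Sorted descending: 640, 504, 360, 300, 70, 60, 54, 16.
The third-highest RPN is 360 (#4).

360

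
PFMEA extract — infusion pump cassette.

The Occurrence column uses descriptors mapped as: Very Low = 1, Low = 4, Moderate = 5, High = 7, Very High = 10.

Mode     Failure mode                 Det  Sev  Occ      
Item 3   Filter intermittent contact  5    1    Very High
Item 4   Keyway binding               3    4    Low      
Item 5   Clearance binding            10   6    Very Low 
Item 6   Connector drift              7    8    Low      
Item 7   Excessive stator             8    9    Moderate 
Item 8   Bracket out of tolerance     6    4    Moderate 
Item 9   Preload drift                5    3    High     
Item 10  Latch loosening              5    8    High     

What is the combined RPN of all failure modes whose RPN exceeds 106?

RPN = Severity × Occurrence × Detection:
  Item 3: 1 × 10 × 5 = 50
  Item 4: 4 × 4 × 3 = 48
  Item 5: 6 × 1 × 10 = 60
  Item 6: 8 × 4 × 7 = 224
  Item 7: 9 × 5 × 8 = 360
  Item 8: 4 × 5 × 6 = 120
  Item 9: 3 × 7 × 5 = 105
  Item 10: 8 × 7 × 5 = 280
RPN > 106: Item 6 (224), Item 7 (360), Item 8 (120), Item 10 (280).
Sum: 224 + 360 + 120 + 280 = 984.

984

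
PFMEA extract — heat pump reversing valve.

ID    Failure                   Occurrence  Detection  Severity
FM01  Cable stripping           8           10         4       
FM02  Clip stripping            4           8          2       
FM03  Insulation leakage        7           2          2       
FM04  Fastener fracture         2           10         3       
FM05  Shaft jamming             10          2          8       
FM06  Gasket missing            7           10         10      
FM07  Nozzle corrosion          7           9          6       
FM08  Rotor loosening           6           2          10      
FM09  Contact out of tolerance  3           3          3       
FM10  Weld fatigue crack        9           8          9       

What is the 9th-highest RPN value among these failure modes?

28

RPN = Severity × Occurrence × Detection:
  FM01: 4 × 8 × 10 = 320
  FM02: 2 × 4 × 8 = 64
  FM03: 2 × 7 × 2 = 28
  FM04: 3 × 2 × 10 = 60
  FM05: 8 × 10 × 2 = 160
  FM06: 10 × 7 × 10 = 700
  FM07: 6 × 7 × 9 = 378
  FM08: 10 × 6 × 2 = 120
  FM09: 3 × 3 × 3 = 27
  FM10: 9 × 9 × 8 = 648
Sorted descending: 700, 648, 378, 320, 160, 120, 64, 60, 28, 27.
The 9th-highest RPN is 28 (FM03).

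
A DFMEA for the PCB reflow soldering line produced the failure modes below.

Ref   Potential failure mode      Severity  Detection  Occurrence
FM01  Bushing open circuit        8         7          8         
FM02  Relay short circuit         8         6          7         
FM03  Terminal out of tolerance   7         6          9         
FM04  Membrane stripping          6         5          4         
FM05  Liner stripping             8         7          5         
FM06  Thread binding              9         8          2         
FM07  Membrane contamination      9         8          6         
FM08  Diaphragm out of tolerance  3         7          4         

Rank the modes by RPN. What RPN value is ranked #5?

RPN = Severity × Occurrence × Detection:
  FM01: 8 × 8 × 7 = 448
  FM02: 8 × 7 × 6 = 336
  FM03: 7 × 9 × 6 = 378
  FM04: 6 × 4 × 5 = 120
  FM05: 8 × 5 × 7 = 280
  FM06: 9 × 2 × 8 = 144
  FM07: 9 × 6 × 8 = 432
  FM08: 3 × 4 × 7 = 84
Sorted descending: 448, 432, 378, 336, 280, 144, 120, 84.
The fifth-highest RPN is 280 (FM05).

280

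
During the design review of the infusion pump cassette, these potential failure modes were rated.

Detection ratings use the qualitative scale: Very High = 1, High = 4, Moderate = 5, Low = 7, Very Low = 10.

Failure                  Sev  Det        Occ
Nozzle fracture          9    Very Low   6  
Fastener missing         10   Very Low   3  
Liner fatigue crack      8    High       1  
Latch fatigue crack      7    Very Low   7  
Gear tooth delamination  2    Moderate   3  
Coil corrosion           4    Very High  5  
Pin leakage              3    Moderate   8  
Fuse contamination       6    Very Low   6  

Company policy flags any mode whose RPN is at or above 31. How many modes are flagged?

6

RPN = Severity × Occurrence × Detection:
  Nozzle fracture: 9 × 6 × 10 = 540
  Fastener missing: 10 × 3 × 10 = 300
  Liner fatigue crack: 8 × 1 × 4 = 32
  Latch fatigue crack: 7 × 7 × 10 = 490
  Gear tooth delamination: 2 × 3 × 5 = 30
  Coil corrosion: 4 × 5 × 1 = 20
  Pin leakage: 3 × 8 × 5 = 120
  Fuse contamination: 6 × 6 × 10 = 360
Modes with RPN ≥ 31: Nozzle fracture (540), Fastener missing (300), Liner fatigue crack (32), Latch fatigue crack (490), Pin leakage (120), Fuse contamination (360) → 6.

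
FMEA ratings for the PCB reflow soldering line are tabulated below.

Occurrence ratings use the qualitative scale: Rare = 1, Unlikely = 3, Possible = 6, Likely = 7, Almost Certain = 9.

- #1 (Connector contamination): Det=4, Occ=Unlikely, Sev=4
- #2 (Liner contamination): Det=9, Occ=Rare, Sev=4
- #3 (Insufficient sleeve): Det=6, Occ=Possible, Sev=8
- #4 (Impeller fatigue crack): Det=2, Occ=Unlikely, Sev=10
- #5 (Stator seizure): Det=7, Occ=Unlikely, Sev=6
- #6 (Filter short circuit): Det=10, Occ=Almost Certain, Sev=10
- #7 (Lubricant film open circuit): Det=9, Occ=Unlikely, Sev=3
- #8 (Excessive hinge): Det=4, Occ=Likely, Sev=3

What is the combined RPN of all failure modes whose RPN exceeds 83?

RPN = Severity × Occurrence × Detection:
  #1: 4 × 3 × 4 = 48
  #2: 4 × 1 × 9 = 36
  #3: 8 × 6 × 6 = 288
  #4: 10 × 3 × 2 = 60
  #5: 6 × 3 × 7 = 126
  #6: 10 × 9 × 10 = 900
  #7: 3 × 3 × 9 = 81
  #8: 3 × 7 × 4 = 84
RPN > 83: #3 (288), #5 (126), #6 (900), #8 (84).
Sum: 288 + 126 + 900 + 84 = 1398.

1398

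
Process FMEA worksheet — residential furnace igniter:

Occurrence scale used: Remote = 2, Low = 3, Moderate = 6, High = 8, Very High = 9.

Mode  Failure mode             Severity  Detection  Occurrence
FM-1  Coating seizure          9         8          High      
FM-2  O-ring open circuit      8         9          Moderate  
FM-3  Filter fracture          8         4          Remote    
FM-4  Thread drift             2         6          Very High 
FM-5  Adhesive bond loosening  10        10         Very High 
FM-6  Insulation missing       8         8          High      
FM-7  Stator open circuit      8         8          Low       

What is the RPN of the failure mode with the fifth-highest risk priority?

RPN = Severity × Occurrence × Detection:
  FM-1: 9 × 8 × 8 = 576
  FM-2: 8 × 6 × 9 = 432
  FM-3: 8 × 2 × 4 = 64
  FM-4: 2 × 9 × 6 = 108
  FM-5: 10 × 9 × 10 = 900
  FM-6: 8 × 8 × 8 = 512
  FM-7: 8 × 3 × 8 = 192
Sorted descending: 900, 576, 512, 432, 192, 108, 64.
The fifth-highest RPN is 192 (FM-7).

192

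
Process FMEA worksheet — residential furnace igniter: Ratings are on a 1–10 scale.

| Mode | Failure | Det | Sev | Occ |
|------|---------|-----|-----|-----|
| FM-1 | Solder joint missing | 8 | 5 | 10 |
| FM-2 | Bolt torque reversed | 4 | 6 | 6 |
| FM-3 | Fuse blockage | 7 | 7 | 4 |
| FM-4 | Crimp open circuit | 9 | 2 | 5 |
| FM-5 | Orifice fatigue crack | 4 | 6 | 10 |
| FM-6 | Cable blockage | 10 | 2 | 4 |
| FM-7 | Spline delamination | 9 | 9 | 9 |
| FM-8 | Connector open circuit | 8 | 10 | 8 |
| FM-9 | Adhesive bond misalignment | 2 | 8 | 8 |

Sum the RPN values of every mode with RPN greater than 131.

RPN = Severity × Occurrence × Detection:
  FM-1: 5 × 10 × 8 = 400
  FM-2: 6 × 6 × 4 = 144
  FM-3: 7 × 4 × 7 = 196
  FM-4: 2 × 5 × 9 = 90
  FM-5: 6 × 10 × 4 = 240
  FM-6: 2 × 4 × 10 = 80
  FM-7: 9 × 9 × 9 = 729
  FM-8: 10 × 8 × 8 = 640
  FM-9: 8 × 8 × 2 = 128
RPN > 131: FM-1 (400), FM-2 (144), FM-3 (196), FM-5 (240), FM-7 (729), FM-8 (640).
Sum: 400 + 144 + 196 + 240 + 729 + 640 = 2349.

2349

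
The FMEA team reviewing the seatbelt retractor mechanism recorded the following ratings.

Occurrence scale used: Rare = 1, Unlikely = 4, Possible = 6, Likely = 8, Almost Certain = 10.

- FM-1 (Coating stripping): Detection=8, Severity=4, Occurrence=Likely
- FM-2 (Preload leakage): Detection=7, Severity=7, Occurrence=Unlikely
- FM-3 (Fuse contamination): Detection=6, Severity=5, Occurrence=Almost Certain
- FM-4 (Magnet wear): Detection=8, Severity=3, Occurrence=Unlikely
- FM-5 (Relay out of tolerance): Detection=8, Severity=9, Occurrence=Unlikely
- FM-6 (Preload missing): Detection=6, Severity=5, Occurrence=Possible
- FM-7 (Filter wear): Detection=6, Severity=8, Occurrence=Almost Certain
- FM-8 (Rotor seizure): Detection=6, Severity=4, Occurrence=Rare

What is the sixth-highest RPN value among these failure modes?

180

RPN = Severity × Occurrence × Detection:
  FM-1: 4 × 8 × 8 = 256
  FM-2: 7 × 4 × 7 = 196
  FM-3: 5 × 10 × 6 = 300
  FM-4: 3 × 4 × 8 = 96
  FM-5: 9 × 4 × 8 = 288
  FM-6: 5 × 6 × 6 = 180
  FM-7: 8 × 10 × 6 = 480
  FM-8: 4 × 1 × 6 = 24
Sorted descending: 480, 300, 288, 256, 196, 180, 96, 24.
The sixth-highest RPN is 180 (FM-6).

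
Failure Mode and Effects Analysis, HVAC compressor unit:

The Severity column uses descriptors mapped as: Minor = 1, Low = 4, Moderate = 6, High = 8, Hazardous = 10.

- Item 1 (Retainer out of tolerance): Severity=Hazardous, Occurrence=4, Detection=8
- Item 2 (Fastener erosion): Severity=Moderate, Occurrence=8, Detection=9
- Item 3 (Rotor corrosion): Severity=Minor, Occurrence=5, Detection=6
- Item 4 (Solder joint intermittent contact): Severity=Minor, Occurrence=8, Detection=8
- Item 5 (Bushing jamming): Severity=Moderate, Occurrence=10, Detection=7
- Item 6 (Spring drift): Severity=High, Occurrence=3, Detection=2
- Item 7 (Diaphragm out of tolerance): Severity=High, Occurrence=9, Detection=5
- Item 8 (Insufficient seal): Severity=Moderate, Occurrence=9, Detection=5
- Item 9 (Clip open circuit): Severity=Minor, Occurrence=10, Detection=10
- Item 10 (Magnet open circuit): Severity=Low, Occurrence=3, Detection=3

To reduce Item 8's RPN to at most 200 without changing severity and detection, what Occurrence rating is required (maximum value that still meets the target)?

Item 8: S=6, O=9, D=5 → current RPN = 270.
Fixed product = 30. Need 30 × O ≤ 200, so O ≤ 200/30 = 6.67.
Maximum integer Occurrence rating = 6 (gives RPN 180; O=7 would give 210 > 200).

6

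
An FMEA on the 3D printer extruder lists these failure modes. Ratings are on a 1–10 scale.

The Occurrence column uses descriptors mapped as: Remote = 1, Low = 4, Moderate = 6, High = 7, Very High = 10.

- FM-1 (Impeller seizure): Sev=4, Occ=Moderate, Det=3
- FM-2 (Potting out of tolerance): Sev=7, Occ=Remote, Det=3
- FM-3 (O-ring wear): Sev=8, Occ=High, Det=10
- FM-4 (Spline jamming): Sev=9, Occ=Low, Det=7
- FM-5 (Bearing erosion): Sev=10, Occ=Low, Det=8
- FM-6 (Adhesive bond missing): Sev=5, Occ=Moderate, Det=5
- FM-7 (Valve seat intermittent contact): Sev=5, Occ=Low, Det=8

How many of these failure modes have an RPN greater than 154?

RPN = Severity × Occurrence × Detection:
  FM-1: 4 × 6 × 3 = 72
  FM-2: 7 × 1 × 3 = 21
  FM-3: 8 × 7 × 10 = 560
  FM-4: 9 × 4 × 7 = 252
  FM-5: 10 × 4 × 8 = 320
  FM-6: 5 × 6 × 5 = 150
  FM-7: 5 × 4 × 8 = 160
Modes with RPN > 154: FM-3 (560), FM-4 (252), FM-5 (320), FM-7 (160) → 4.

4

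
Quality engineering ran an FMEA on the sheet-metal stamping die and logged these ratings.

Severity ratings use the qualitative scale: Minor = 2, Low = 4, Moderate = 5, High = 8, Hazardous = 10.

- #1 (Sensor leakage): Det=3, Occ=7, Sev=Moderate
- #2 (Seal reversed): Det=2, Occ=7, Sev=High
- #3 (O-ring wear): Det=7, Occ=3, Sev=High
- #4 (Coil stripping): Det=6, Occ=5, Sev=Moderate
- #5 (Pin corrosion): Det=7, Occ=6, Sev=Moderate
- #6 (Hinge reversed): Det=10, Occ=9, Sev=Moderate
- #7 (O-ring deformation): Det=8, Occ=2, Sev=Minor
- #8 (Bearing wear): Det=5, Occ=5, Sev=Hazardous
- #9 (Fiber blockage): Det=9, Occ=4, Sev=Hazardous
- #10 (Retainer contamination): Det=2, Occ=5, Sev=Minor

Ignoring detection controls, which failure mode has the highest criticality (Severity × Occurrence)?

Criticality = Severity × Occurrence:
  #1: 5 × 7 = 35
  #2: 8 × 7 = 56
  #3: 8 × 3 = 24
  #4: 5 × 5 = 25
  #5: 5 × 6 = 30
  #6: 5 × 9 = 45
  #7: 2 × 2 = 4
  #8: 10 × 5 = 50
  #9: 10 × 4 = 40
  #10: 2 × 5 = 10
Highest criticality is 56 → #2.

#2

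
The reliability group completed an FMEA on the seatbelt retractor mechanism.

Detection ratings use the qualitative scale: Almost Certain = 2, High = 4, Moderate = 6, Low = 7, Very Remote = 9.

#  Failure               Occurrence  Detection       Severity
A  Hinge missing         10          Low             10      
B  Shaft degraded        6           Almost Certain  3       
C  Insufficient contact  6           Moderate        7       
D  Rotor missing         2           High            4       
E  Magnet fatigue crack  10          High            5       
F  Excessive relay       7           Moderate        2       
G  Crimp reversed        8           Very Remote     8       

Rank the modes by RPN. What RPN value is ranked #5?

84

RPN = Severity × Occurrence × Detection:
  A: 10 × 10 × 7 = 700
  B: 3 × 6 × 2 = 36
  C: 7 × 6 × 6 = 252
  D: 4 × 2 × 4 = 32
  E: 5 × 10 × 4 = 200
  F: 2 × 7 × 6 = 84
  G: 8 × 8 × 9 = 576
Sorted descending: 700, 576, 252, 200, 84, 36, 32.
The fifth-highest RPN is 84 (F).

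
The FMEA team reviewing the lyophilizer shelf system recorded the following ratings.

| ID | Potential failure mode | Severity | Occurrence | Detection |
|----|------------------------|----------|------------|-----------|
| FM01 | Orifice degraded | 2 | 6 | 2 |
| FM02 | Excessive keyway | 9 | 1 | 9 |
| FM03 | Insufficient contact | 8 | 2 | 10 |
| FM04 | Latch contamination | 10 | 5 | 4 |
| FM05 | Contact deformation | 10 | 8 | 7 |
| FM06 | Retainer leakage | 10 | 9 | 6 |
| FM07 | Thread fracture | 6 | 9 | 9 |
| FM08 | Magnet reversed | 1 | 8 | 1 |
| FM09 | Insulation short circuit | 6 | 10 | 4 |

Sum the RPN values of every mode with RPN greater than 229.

1826

RPN = Severity × Occurrence × Detection:
  FM01: 2 × 6 × 2 = 24
  FM02: 9 × 1 × 9 = 81
  FM03: 8 × 2 × 10 = 160
  FM04: 10 × 5 × 4 = 200
  FM05: 10 × 8 × 7 = 560
  FM06: 10 × 9 × 6 = 540
  FM07: 6 × 9 × 9 = 486
  FM08: 1 × 8 × 1 = 8
  FM09: 6 × 10 × 4 = 240
RPN > 229: FM05 (560), FM06 (540), FM07 (486), FM09 (240).
Sum: 560 + 540 + 486 + 240 = 1826.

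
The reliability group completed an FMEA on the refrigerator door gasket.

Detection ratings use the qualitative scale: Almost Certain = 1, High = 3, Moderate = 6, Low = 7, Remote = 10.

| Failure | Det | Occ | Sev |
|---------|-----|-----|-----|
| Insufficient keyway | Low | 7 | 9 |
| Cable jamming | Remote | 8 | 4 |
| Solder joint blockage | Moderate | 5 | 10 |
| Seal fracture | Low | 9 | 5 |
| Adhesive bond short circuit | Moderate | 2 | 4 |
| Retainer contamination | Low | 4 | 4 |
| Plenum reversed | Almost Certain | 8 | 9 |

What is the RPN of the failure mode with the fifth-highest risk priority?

RPN = Severity × Occurrence × Detection:
  Insufficient keyway: 9 × 7 × 7 = 441
  Cable jamming: 4 × 8 × 10 = 320
  Solder joint blockage: 10 × 5 × 6 = 300
  Seal fracture: 5 × 9 × 7 = 315
  Adhesive bond short circuit: 4 × 2 × 6 = 48
  Retainer contamination: 4 × 4 × 7 = 112
  Plenum reversed: 9 × 8 × 1 = 72
Sorted descending: 441, 320, 315, 300, 112, 72, 48.
The fifth-highest RPN is 112 (Retainer contamination).

112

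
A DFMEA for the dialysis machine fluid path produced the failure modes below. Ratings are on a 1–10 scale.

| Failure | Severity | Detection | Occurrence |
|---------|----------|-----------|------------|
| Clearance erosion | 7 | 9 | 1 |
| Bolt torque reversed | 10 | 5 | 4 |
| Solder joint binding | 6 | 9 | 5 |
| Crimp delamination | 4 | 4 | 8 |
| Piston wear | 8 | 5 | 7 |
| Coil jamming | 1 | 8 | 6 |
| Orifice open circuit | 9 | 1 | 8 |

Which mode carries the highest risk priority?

RPN = Severity × Occurrence × Detection:
  Clearance erosion: 7 × 1 × 9 = 63
  Bolt torque reversed: 10 × 4 × 5 = 200
  Solder joint binding: 6 × 5 × 9 = 270
  Crimp delamination: 4 × 8 × 4 = 128
  Piston wear: 8 × 7 × 5 = 280
  Coil jamming: 1 × 6 × 8 = 48
  Orifice open circuit: 9 × 8 × 1 = 72
Highest RPN is 280 → Piston wear.

Piston wear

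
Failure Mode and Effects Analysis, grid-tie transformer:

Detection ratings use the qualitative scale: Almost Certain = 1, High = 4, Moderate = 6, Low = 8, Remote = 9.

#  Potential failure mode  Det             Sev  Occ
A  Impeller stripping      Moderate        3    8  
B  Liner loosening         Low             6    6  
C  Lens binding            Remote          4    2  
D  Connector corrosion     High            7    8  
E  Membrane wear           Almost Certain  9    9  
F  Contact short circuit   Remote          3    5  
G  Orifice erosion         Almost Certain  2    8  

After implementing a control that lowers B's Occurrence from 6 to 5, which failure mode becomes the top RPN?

B

RPN = Severity × Occurrence × Detection:
  A: 3 × 8 × 6 = 144
  B: 6 × 6 × 8 = 288
  C: 4 × 2 × 9 = 72
  D: 7 × 8 × 4 = 224
  E: 9 × 9 × 1 = 81
  F: 3 × 5 × 9 = 135
  G: 2 × 8 × 1 = 16
After action: B → 6 × 5 × 8 = 240.
Revised RPNs: B=240, D=224, A=144, F=135, E=81, C=72, G=16.
Highest is now B (240).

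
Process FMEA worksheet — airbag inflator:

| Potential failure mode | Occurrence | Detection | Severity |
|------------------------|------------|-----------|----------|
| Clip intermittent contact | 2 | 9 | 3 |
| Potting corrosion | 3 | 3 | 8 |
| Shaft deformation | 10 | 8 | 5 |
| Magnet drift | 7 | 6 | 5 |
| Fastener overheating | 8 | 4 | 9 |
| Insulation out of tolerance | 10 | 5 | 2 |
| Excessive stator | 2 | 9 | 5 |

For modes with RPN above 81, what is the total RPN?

1088

RPN = Severity × Occurrence × Detection:
  Clip intermittent contact: 3 × 2 × 9 = 54
  Potting corrosion: 8 × 3 × 3 = 72
  Shaft deformation: 5 × 10 × 8 = 400
  Magnet drift: 5 × 7 × 6 = 210
  Fastener overheating: 9 × 8 × 4 = 288
  Insulation out of tolerance: 2 × 10 × 5 = 100
  Excessive stator: 5 × 2 × 9 = 90
RPN > 81: Shaft deformation (400), Magnet drift (210), Fastener overheating (288), Insulation out of tolerance (100), Excessive stator (90).
Sum: 400 + 210 + 288 + 100 + 90 = 1088.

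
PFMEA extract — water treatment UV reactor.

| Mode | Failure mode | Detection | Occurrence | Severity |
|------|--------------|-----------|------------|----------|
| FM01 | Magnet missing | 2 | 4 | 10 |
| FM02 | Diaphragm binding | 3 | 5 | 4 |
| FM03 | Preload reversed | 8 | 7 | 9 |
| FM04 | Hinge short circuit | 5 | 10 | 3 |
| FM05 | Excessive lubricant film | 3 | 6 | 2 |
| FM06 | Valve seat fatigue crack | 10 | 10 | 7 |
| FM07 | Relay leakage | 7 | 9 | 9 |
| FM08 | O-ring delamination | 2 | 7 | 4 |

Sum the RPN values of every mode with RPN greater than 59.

RPN = Severity × Occurrence × Detection:
  FM01: 10 × 4 × 2 = 80
  FM02: 4 × 5 × 3 = 60
  FM03: 9 × 7 × 8 = 504
  FM04: 3 × 10 × 5 = 150
  FM05: 2 × 6 × 3 = 36
  FM06: 7 × 10 × 10 = 700
  FM07: 9 × 9 × 7 = 567
  FM08: 4 × 7 × 2 = 56
RPN > 59: FM01 (80), FM02 (60), FM03 (504), FM04 (150), FM06 (700), FM07 (567).
Sum: 80 + 60 + 504 + 150 + 700 + 567 = 2061.

2061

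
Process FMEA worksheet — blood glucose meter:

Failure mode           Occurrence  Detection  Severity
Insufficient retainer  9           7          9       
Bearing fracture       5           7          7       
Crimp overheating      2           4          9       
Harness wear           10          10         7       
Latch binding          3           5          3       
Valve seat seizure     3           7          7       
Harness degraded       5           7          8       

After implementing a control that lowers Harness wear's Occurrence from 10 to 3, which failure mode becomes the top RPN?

RPN = Severity × Occurrence × Detection:
  Insufficient retainer: 9 × 9 × 7 = 567
  Bearing fracture: 7 × 5 × 7 = 245
  Crimp overheating: 9 × 2 × 4 = 72
  Harness wear: 7 × 10 × 10 = 700
  Latch binding: 3 × 3 × 5 = 45
  Valve seat seizure: 7 × 3 × 7 = 147
  Harness degraded: 8 × 5 × 7 = 280
After action: Harness wear → 7 × 3 × 10 = 210.
Revised RPNs: Insufficient retainer=567, Harness degraded=280, Bearing fracture=245, Harness wear=210, Valve seat seizure=147, Crimp overheating=72, Latch binding=45.
Highest is now Insufficient retainer (567).

Insufficient retainer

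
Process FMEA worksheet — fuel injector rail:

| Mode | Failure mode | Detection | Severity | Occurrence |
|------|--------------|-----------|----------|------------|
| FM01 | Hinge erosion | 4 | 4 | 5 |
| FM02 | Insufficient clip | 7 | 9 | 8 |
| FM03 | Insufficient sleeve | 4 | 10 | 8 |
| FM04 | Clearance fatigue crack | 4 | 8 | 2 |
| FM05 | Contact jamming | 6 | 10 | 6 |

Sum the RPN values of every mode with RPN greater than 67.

RPN = Severity × Occurrence × Detection:
  FM01: 4 × 5 × 4 = 80
  FM02: 9 × 8 × 7 = 504
  FM03: 10 × 8 × 4 = 320
  FM04: 8 × 2 × 4 = 64
  FM05: 10 × 6 × 6 = 360
RPN > 67: FM01 (80), FM02 (504), FM03 (320), FM05 (360).
Sum: 80 + 504 + 320 + 360 = 1264.

1264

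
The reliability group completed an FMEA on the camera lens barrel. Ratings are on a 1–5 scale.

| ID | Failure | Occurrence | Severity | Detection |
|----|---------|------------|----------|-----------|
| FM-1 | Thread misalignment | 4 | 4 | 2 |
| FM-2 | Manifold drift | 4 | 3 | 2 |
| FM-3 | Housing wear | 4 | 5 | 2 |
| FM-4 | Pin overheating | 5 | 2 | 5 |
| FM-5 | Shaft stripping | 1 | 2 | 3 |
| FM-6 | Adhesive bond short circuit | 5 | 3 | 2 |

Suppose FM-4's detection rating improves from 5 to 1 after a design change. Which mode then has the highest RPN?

FM-3

RPN = Severity × Occurrence × Detection:
  FM-1: 4 × 4 × 2 = 32
  FM-2: 3 × 4 × 2 = 24
  FM-3: 5 × 4 × 2 = 40
  FM-4: 2 × 5 × 5 = 50
  FM-5: 2 × 1 × 3 = 6
  FM-6: 3 × 5 × 2 = 30
After action: FM-4 → 2 × 5 × 1 = 10.
Revised RPNs: FM-3=40, FM-1=32, FM-6=30, FM-2=24, FM-4=10, FM-5=6.
Highest is now FM-3 (40).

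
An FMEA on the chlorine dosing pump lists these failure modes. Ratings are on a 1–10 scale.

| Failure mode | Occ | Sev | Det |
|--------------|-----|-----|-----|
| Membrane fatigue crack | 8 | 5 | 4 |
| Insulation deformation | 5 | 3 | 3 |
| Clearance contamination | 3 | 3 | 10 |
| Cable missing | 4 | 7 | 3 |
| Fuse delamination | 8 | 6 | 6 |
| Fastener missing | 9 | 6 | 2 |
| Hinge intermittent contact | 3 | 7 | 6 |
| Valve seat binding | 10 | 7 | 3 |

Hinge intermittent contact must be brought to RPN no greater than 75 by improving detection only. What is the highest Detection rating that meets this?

Hinge intermittent contact: S=7, O=3, D=6 → current RPN = 126.
Fixed product = 21. Need 21 × D ≤ 75, so D ≤ 75/21 = 3.57.
Maximum integer Detection rating = 3 (gives RPN 63; D=4 would give 84 > 75).

3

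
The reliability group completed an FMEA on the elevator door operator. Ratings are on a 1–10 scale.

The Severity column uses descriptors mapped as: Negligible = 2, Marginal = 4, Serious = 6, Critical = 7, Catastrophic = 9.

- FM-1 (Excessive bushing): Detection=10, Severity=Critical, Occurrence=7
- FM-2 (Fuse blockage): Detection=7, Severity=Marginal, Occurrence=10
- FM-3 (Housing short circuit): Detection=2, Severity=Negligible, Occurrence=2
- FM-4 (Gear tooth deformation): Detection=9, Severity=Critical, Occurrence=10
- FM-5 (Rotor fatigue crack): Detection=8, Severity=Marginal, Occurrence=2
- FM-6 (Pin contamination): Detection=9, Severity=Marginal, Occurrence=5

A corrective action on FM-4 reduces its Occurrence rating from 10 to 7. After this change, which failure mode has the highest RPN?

RPN = Severity × Occurrence × Detection:
  FM-1: 7 × 7 × 10 = 490
  FM-2: 4 × 10 × 7 = 280
  FM-3: 2 × 2 × 2 = 8
  FM-4: 7 × 10 × 9 = 630
  FM-5: 4 × 2 × 8 = 64
  FM-6: 4 × 5 × 9 = 180
After action: FM-4 → 7 × 7 × 9 = 441.
Revised RPNs: FM-1=490, FM-4=441, FM-2=280, FM-6=180, FM-5=64, FM-3=8.
Highest is now FM-1 (490).

FM-1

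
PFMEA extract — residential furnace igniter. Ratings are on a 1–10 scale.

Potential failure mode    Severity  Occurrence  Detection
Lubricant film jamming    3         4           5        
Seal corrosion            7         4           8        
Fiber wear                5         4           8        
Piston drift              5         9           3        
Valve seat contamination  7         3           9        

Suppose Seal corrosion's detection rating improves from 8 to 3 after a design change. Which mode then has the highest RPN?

Valve seat contamination

RPN = Severity × Occurrence × Detection:
  Lubricant film jamming: 3 × 4 × 5 = 60
  Seal corrosion: 7 × 4 × 8 = 224
  Fiber wear: 5 × 4 × 8 = 160
  Piston drift: 5 × 9 × 3 = 135
  Valve seat contamination: 7 × 3 × 9 = 189
After action: Seal corrosion → 7 × 4 × 3 = 84.
Revised RPNs: Valve seat contamination=189, Fiber wear=160, Piston drift=135, Seal corrosion=84, Lubricant film jamming=60.
Highest is now Valve seat contamination (189).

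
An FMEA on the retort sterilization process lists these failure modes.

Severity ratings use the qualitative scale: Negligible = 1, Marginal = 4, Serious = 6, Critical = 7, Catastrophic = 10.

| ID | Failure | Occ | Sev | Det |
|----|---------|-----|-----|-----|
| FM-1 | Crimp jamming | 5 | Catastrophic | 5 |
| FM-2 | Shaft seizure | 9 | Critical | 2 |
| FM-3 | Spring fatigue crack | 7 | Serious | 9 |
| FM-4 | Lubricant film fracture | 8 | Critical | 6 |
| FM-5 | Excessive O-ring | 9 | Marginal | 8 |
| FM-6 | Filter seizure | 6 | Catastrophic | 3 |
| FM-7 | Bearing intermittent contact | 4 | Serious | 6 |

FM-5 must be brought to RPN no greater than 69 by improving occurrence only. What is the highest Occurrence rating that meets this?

2

FM-5: S=4, O=9, D=8 → current RPN = 288.
Fixed product = 32. Need 32 × O ≤ 69, so O ≤ 69/32 = 2.16.
Maximum integer Occurrence rating = 2 (gives RPN 64; O=3 would give 96 > 69).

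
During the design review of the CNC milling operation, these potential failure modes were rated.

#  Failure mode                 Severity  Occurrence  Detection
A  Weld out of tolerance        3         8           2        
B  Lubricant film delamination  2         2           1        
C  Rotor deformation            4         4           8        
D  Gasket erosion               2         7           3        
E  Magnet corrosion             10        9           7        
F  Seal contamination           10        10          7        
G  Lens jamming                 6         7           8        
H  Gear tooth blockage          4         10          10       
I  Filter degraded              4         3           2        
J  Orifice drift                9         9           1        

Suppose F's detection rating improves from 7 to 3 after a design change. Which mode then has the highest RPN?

E

RPN = Severity × Occurrence × Detection:
  A: 3 × 8 × 2 = 48
  B: 2 × 2 × 1 = 4
  C: 4 × 4 × 8 = 128
  D: 2 × 7 × 3 = 42
  E: 10 × 9 × 7 = 630
  F: 10 × 10 × 7 = 700
  G: 6 × 7 × 8 = 336
  H: 4 × 10 × 10 = 400
  I: 4 × 3 × 2 = 24
  J: 9 × 9 × 1 = 81
After action: F → 10 × 10 × 3 = 300.
Revised RPNs: E=630, H=400, G=336, F=300, C=128, J=81, A=48, D=42, I=24, B=4.
Highest is now E (630).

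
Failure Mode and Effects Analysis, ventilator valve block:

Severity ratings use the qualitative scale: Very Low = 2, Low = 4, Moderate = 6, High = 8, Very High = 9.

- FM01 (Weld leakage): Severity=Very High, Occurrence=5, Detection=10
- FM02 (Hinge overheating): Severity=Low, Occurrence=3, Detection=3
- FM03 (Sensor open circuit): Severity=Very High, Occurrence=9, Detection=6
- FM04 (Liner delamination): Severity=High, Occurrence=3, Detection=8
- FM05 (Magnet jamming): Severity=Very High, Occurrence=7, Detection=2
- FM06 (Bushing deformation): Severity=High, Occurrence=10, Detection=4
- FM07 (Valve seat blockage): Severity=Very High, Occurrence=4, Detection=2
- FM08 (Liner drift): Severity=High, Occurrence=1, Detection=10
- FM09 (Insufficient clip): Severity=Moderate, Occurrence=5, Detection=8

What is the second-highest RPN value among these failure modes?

RPN = Severity × Occurrence × Detection:
  FM01: 9 × 5 × 10 = 450
  FM02: 4 × 3 × 3 = 36
  FM03: 9 × 9 × 6 = 486
  FM04: 8 × 3 × 8 = 192
  FM05: 9 × 7 × 2 = 126
  FM06: 8 × 10 × 4 = 320
  FM07: 9 × 4 × 2 = 72
  FM08: 8 × 1 × 10 = 80
  FM09: 6 × 5 × 8 = 240
Sorted descending: 486, 450, 320, 240, 192, 126, 80, 72, 36.
The second-highest RPN is 450 (FM01).

450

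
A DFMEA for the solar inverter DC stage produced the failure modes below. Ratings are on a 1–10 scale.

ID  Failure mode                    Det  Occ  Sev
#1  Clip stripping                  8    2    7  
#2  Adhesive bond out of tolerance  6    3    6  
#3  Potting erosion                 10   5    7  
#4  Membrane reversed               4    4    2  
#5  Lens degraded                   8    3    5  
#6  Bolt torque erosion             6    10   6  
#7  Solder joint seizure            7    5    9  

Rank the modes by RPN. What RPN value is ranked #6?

108

RPN = Severity × Occurrence × Detection:
  #1: 7 × 2 × 8 = 112
  #2: 6 × 3 × 6 = 108
  #3: 7 × 5 × 10 = 350
  #4: 2 × 4 × 4 = 32
  #5: 5 × 3 × 8 = 120
  #6: 6 × 10 × 6 = 360
  #7: 9 × 5 × 7 = 315
Sorted descending: 360, 350, 315, 120, 112, 108, 32.
The sixth-highest RPN is 108 (#2).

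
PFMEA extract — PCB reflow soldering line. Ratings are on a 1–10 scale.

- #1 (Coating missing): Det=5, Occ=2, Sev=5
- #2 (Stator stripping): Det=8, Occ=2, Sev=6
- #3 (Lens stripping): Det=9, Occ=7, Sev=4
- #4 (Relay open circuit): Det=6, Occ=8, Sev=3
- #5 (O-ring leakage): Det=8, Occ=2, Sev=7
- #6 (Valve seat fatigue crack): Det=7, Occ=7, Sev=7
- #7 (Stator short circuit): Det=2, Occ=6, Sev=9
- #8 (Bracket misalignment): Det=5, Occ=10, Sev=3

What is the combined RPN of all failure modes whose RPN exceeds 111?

1001

RPN = Severity × Occurrence × Detection:
  #1: 5 × 2 × 5 = 50
  #2: 6 × 2 × 8 = 96
  #3: 4 × 7 × 9 = 252
  #4: 3 × 8 × 6 = 144
  #5: 7 × 2 × 8 = 112
  #6: 7 × 7 × 7 = 343
  #7: 9 × 6 × 2 = 108
  #8: 3 × 10 × 5 = 150
RPN > 111: #3 (252), #4 (144), #5 (112), #6 (343), #8 (150).
Sum: 252 + 144 + 112 + 343 + 150 = 1001.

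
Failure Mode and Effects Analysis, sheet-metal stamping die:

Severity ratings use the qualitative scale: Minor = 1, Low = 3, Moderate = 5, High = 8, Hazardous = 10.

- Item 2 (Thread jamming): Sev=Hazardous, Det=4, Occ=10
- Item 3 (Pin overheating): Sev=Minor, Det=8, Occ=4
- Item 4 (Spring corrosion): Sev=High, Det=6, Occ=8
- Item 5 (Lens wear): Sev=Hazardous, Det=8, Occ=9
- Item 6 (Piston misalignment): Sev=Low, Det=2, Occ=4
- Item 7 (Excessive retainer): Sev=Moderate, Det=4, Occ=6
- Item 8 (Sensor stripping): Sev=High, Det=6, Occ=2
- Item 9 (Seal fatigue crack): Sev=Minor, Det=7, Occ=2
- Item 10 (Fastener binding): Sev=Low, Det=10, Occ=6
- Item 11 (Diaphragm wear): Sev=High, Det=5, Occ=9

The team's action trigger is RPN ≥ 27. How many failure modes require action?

RPN = Severity × Occurrence × Detection:
  Item 2: 10 × 10 × 4 = 400
  Item 3: 1 × 4 × 8 = 32
  Item 4: 8 × 8 × 6 = 384
  Item 5: 10 × 9 × 8 = 720
  Item 6: 3 × 4 × 2 = 24
  Item 7: 5 × 6 × 4 = 120
  Item 8: 8 × 2 × 6 = 96
  Item 9: 1 × 2 × 7 = 14
  Item 10: 3 × 6 × 10 = 180
  Item 11: 8 × 9 × 5 = 360
Modes with RPN ≥ 27: Item 2 (400), Item 3 (32), Item 4 (384), Item 5 (720), Item 7 (120), Item 8 (96), Item 10 (180), Item 11 (360) → 8.

8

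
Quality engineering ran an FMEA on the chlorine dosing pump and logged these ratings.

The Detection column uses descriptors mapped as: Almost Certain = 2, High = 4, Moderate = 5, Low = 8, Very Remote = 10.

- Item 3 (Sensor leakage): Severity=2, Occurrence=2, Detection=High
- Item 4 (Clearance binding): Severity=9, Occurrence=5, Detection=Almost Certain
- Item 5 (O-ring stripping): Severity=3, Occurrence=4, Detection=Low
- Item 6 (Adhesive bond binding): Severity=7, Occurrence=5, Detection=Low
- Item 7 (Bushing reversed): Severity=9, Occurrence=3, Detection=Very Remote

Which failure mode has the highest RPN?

RPN = Severity × Occurrence × Detection:
  Item 3: 2 × 2 × 4 = 16
  Item 4: 9 × 5 × 2 = 90
  Item 5: 3 × 4 × 8 = 96
  Item 6: 7 × 5 × 8 = 280
  Item 7: 9 × 3 × 10 = 270
Highest RPN is 280 → Item 6.

Item 6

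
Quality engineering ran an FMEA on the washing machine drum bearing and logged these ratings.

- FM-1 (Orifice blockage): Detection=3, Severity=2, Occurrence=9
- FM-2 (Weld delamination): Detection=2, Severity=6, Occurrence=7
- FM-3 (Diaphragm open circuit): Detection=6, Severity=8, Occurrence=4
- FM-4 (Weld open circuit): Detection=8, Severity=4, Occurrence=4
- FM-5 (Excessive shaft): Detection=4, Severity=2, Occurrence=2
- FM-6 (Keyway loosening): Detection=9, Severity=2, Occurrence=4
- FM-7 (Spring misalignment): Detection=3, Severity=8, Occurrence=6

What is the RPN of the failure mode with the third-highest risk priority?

128

RPN = Severity × Occurrence × Detection:
  FM-1: 2 × 9 × 3 = 54
  FM-2: 6 × 7 × 2 = 84
  FM-3: 8 × 4 × 6 = 192
  FM-4: 4 × 4 × 8 = 128
  FM-5: 2 × 2 × 4 = 16
  FM-6: 2 × 4 × 9 = 72
  FM-7: 8 × 6 × 3 = 144
Sorted descending: 192, 144, 128, 84, 72, 54, 16.
The third-highest RPN is 128 (FM-4).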